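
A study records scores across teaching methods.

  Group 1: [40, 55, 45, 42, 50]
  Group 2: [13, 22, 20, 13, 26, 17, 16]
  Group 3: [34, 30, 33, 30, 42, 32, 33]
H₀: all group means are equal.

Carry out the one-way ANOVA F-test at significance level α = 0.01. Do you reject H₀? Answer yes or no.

reject H₀: yes

Group means [46.40, 18.14, 33.43], grand mean 31.211
SSB = Σnᵢ(x̄ᵢ−x̄)² = 2383.386; SSW = ΣΣ(x−x̄ᵢ)² = 387.771
MSB = 2383.386/2 = 1191.6932; MSW = 387.771/16 = 24.2357
F = MSB/MSW = 49.1710
df = (2, 16)
p-value (upper-tail) = 0.00000
At α=0.01: p < α → reject H₀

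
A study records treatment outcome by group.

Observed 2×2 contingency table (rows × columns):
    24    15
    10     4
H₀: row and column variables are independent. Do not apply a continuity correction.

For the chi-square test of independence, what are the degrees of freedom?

df = (r−1)(c−1) = (2−1)·(2−1) = 1

degrees of freedom = 1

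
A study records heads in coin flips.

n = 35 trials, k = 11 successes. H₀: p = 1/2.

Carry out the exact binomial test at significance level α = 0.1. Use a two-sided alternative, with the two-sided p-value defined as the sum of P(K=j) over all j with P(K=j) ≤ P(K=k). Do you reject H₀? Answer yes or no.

reject H₀: yes

Exact binomial: n=35, k=11, p₀=1/2=0.5000
P(X=j) = C(n,j)·p₀^j·(1−p₀)^(n−j); p = Σ P(X=j) over j with P(X=j) ≤ P(X=11)
p-value (two-sided) = 0.04096
At α=0.1: p < α → reject H₀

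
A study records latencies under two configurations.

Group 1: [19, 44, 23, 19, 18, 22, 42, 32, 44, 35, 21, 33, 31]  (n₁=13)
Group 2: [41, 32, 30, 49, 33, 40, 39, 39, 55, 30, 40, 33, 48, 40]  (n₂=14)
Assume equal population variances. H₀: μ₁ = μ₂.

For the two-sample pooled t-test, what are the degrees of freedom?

degrees of freedom = 25

df = n₁ + n₂ − 2 = 13 + 14 − 2 = 25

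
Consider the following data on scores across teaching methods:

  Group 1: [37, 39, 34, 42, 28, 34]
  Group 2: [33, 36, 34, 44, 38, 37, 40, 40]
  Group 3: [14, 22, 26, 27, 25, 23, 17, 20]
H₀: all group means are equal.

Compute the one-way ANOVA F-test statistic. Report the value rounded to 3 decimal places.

Group means [35.67, 37.75, 21.75], grand mean 31.364
SSB = Σnᵢ(x̄ᵢ−x̄)² = 1176.758; SSW = ΣΣ(x−x̄ᵢ)² = 350.333
MSB = 1176.758/2 = 588.3788; MSW = 350.333/19 = 18.4386
F = MSB/MSW = 31.9102
df = (2, 19)

test statistic = 31.910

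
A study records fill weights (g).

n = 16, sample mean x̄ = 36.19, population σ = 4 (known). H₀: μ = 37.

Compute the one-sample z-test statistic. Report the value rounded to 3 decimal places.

SE = σ/√n = 4/√16 = 1.0000
z = (x̄−μ₀)/SE = (36.19−37)/1.0000 = -0.8100

test statistic = -0.810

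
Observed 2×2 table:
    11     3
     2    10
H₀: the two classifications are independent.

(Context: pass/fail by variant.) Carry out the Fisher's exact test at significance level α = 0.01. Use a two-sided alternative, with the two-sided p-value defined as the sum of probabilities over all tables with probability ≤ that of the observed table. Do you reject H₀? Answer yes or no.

reject H₀: yes

Margins: r₁=14, r₂=12, c₁=13, c₂=13, n=26
p_obs = C(14,11)·C(12,2)/C(26,13); sum pmf over tables with pmf ≤ p_obs
p-value (two-sided) = 0.00483
At α=0.01: p < α → reject H₀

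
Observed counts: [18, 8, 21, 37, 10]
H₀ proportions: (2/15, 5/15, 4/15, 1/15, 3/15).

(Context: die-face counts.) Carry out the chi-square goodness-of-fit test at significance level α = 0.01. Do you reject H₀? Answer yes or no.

n = 94; E_i = n·p_i = [12.53, 31.33, 25.07, 6.27, 18.80]
χ² = (18−12.53)²/12.53 + (8−31.33)²/31.33 + (21−25.07)²/25.07 + (37−6.27)²/6.27 + (10−18.80)²/18.80 = 175.2633
df = 4
p-value (upper-tail) = 0.00000
At α=0.01: p < α → reject H₀

reject H₀: yes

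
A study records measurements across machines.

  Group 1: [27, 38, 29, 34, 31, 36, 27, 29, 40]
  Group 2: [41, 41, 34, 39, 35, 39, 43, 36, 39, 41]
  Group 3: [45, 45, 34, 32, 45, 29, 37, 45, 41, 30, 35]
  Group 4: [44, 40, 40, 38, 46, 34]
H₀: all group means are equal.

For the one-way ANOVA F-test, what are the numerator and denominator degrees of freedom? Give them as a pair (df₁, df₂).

degrees of freedom = [3, 32]

k = 4 groups, N = 36 total
df = (k−1, N−k) = (4−1, 36−4) = (3, 32)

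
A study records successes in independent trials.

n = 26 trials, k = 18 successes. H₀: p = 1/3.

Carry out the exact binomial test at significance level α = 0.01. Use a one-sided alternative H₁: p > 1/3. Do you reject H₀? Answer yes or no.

Exact binomial: n=26, k=18, p₀=1/3=0.3333
P(X≥18) from Σ C(n,i)·p₀^i·(1−p₀)^(n−i)
p-value (one-sided, H₁ greater) = 0.00020
At α=0.01: p < α → reject H₀

reject H₀: yes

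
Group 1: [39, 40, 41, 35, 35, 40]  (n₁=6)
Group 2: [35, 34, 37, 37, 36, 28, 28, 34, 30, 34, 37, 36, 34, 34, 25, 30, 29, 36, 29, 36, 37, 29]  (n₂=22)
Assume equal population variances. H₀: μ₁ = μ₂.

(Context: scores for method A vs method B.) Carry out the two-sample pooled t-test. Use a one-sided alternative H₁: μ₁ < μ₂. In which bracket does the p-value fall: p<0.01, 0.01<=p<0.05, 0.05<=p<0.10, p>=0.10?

x̄₁=38.333, s₁=2.658, n₁=6
x̄₂=32.955, s₂=3.709, n₂=22
s_p² = [5·2.658² + 21·3.709²]/26 = 12.4726
SE = √(s_p²·(1/6+1/22)) = 1.6266
t = (38.333−32.955)/1.6266 = 3.3068
df = 26
p-value (one-sided, H₁ less) = 0.99862
→ bracket: p>=0.10

p-value bracket: p>=0.10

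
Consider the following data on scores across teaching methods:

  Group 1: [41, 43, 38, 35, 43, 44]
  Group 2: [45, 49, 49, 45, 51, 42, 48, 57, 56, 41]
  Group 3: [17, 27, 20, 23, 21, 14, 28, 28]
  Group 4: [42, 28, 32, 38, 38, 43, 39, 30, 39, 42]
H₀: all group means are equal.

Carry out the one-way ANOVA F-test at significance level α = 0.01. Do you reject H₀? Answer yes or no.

reject H₀: yes

Group means [40.67, 48.30, 22.25, 37.10], grand mean 37.529
SSB = Σnᵢ(x̄ᵢ−x̄)² = 3088.637; SSW = ΣΣ(x−x̄ᵢ)² = 761.833
MSB = 3088.637/3 = 1029.5458; MSW = 761.833/30 = 25.3944
F = MSB/MSW = 40.5422
df = (3, 30)
p-value (upper-tail) = 0.00000
At α=0.01: p < α → reject H₀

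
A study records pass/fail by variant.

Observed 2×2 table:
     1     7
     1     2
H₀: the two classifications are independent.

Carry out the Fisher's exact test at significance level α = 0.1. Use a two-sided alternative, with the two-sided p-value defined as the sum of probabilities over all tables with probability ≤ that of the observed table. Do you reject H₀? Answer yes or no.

reject H₀: no

Margins: r₁=8, r₂=3, c₁=2, c₂=9, n=11
p_obs = C(8,1)·C(3,1)/C(11,2); sum pmf over tables with pmf ≤ p_obs
p-value (two-sided) = 0.49091
At α=0.1: p ≥ α → fail to reject H₀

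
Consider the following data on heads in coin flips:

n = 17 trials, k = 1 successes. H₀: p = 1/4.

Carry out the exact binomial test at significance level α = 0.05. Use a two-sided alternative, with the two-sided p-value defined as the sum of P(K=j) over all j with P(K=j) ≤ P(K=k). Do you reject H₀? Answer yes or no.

reject H₀: no

Exact binomial: n=17, k=1, p₀=1/4=0.2500
P(X=j) = C(n,j)·p₀^j·(1−p₀)^(n−j); p = Σ P(X=j) over j with P(X=j) ≤ P(X=1)
p-value (two-sided) = 0.09035
At α=0.05: p ≥ α → fail to reject H₀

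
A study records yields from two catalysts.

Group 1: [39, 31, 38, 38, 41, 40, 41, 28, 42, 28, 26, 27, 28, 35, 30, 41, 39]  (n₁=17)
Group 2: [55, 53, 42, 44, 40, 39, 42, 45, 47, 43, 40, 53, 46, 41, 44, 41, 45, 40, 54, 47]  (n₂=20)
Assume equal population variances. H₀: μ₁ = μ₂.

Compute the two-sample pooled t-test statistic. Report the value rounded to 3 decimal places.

test statistic = -5.661

x̄₁=34.824, s₁=5.940, n₁=17
x̄₂=45.050, s₂=5.052, n₂=20
s_p² = [16·5.940² + 19·5.052²]/35 = 29.9834
SE = √(s_p²·(1/17+1/20)) = 1.8064
t = (34.824−45.050)/1.8064 = -5.6614
df = 35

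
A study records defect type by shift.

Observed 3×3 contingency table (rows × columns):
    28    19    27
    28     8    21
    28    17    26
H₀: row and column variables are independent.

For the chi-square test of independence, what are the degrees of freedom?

degrees of freedom = 4

df = (r−1)(c−1) = (3−1)·(3−1) = 4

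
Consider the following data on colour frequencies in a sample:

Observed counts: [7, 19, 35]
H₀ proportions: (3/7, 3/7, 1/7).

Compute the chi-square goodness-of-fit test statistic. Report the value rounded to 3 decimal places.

n = 61; E_i = n·p_i = [26.14, 26.14, 8.71]
χ² = (7−26.14)²/26.14 + (19−26.14)²/26.14 + (35−8.71)²/8.71 = 95.2568
df = 2

test statistic = 95.257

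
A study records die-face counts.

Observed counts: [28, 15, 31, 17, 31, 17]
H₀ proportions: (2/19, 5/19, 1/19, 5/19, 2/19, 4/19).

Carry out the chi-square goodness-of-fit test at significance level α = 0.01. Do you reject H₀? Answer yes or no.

reject H₀: yes

n = 139; E_i = n·p_i = [14.63, 36.58, 7.32, 36.58, 14.63, 29.26]
χ² = (28−14.63)²/14.63 + (15−36.58)²/36.58 + (31−7.32)²/7.32 + (17−36.58)²/36.58 + (31−14.63)²/14.63 + (17−29.26)²/29.26 = 135.5500
df = 5
p-value (upper-tail) = 0.00000
At α=0.01: p < α → reject H₀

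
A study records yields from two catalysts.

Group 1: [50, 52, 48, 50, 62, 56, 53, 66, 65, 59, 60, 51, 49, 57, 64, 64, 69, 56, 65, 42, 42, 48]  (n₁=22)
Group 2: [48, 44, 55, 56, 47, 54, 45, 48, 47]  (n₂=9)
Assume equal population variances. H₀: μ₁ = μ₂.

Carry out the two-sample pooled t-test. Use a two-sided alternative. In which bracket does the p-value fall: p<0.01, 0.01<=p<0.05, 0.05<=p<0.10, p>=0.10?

p-value bracket: 0.01<=p<0.05

x̄₁=55.818, s₁=7.902, n₁=22
x̄₂=49.333, s₂=4.472, n₂=9
s_p² = [21·7.902² + 8·4.472²]/29 = 50.7335
SE = √(s_p²·(1/22+1/9)) = 2.8184
t = (55.818−49.333)/2.8184 = 2.3009
df = 29
p-value (two-sided) = 0.02878
→ bracket: 0.01<=p<0.05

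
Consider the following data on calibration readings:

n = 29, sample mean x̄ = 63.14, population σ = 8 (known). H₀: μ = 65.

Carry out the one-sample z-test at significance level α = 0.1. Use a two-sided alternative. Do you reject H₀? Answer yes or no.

SE = σ/√n = 8/√29 = 1.4856
z = (x̄−μ₀)/SE = (63.14−65)/1.4856 = -1.2521
p-value (two-sided) = 0.21055
At α=0.1: p ≥ α → fail to reject H₀

reject H₀: no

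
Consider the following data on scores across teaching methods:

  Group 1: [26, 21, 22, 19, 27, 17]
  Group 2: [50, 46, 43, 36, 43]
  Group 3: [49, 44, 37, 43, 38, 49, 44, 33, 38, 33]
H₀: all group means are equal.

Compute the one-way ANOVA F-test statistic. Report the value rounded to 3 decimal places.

Group means [22.00, 43.60, 40.80], grand mean 36.095
SSB = Σnᵢ(x̄ᵢ−x̄)² = 1695.010; SSW = ΣΣ(x−x̄ᵢ)² = 492.800
MSB = 1695.010/2 = 847.5048; MSW = 492.800/18 = 27.3778
F = MSB/MSW = 30.9559
df = (2, 18)

test statistic = 30.956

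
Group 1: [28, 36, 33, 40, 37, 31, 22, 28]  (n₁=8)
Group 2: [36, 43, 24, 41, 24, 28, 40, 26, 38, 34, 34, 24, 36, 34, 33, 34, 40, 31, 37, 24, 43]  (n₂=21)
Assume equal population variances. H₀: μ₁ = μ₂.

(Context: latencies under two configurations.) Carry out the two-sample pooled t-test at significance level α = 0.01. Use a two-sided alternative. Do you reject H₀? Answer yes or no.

reject H₀: no

x̄₁=31.875, s₁=5.842, n₁=8
x̄₂=33.524, s₂=6.408, n₂=21
s_p² = [7·5.842² + 20·6.408²]/27 = 39.2634
SE = √(s_p²·(1/8+1/21)) = 2.6034
t = (31.875−33.524)/2.6034 = -0.6333
df = 27
p-value (two-sided) = 0.53184
At α=0.01: p ≥ α → fail to reject H₀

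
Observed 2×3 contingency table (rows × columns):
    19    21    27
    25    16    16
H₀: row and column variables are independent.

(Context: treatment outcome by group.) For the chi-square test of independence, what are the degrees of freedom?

df = (r−1)(c−1) = (2−1)·(3−1) = 2

degrees of freedom = 2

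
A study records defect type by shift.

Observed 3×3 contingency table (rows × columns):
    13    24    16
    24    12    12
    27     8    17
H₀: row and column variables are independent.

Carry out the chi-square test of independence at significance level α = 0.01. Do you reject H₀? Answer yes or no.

reject H₀: yes

Row totals [53, 48, 52], col totals [64, 44, 45], n=153
χ² = (13−22.17)²/22.17 + (24−15.24)²/15.24 + (16−15.59)²/15.59 + (24−20.08)²/20.08 + (12−13.80)²/13.80 + (12−14.12)²/14.12 + (27−21.75)²/21.75 + (8−14.95)²/14.95 + (17−15.29)²/15.29 = 14.8462
df = 4
p-value (upper-tail) = 0.00503
At α=0.01: p < α → reject H₀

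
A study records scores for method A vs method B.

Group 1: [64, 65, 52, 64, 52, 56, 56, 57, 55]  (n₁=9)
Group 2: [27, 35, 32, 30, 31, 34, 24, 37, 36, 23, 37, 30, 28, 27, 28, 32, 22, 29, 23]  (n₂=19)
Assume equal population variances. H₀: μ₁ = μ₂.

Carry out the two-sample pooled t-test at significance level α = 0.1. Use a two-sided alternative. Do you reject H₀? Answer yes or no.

reject H₀: yes

x̄₁=57.889, s₁=5.134, n₁=9
x̄₂=29.737, s₂=4.759, n₂=19
s_p² = [8·5.134² + 18·4.759²]/26 = 23.7913
SE = √(s_p²·(1/9+1/19)) = 1.9737
t = (57.889−29.737)/1.9737 = 14.2633
df = 26
p-value (two-sided) = 0.00000
At α=0.1: p < α → reject H₀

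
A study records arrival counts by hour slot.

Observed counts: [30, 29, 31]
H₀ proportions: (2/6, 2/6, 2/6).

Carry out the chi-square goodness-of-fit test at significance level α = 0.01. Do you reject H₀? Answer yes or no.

n = 90; E_i = n·p_i = [30.00, 30.00, 30.00]
χ² = (30−30.00)²/30.00 + (29−30.00)²/30.00 + (31−30.00)²/30.00 = 0.0667
df = 2
p-value (upper-tail) = 0.96722
At α=0.01: p ≥ α → fail to reject H₀

reject H₀: no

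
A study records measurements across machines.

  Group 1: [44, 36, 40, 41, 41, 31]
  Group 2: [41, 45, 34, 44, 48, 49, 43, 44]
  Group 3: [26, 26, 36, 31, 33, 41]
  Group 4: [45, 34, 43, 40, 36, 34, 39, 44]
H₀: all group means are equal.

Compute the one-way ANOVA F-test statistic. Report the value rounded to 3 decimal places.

test statistic = 6.291

Group means [38.83, 43.50, 32.17, 39.38], grand mean 38.893
SSB = Σnᵢ(x̄ᵢ−x̄)² = 443.137; SSW = ΣΣ(x−x̄ᵢ)² = 563.542
MSB = 443.137/3 = 147.7123; MSW = 563.542/24 = 23.4809
F = MSB/MSW = 6.2907
df = (3, 24)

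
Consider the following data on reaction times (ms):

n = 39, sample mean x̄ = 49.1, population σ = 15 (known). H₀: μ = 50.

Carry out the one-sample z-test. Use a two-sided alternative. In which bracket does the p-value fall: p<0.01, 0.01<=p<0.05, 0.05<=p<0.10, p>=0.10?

p-value bracket: p>=0.10

SE = σ/√n = 15/√39 = 2.4019
z = (x̄−μ₀)/SE = (49.1−50)/2.4019 = -0.3747
p-value (two-sided) = 0.70788
→ bracket: p>=0.10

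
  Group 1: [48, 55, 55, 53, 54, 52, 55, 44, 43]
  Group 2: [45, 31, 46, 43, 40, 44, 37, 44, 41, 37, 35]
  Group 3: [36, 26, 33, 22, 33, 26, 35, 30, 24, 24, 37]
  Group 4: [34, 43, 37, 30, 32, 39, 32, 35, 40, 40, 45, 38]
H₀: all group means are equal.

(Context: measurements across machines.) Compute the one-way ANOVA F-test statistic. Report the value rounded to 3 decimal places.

test statistic = 32.125

Group means [51.00, 40.27, 29.64, 37.08], grand mean 38.907
SSB = Σnᵢ(x̄ᵢ−x̄)² = 2321.984; SSW = ΣΣ(x−x̄ᵢ)² = 939.644
MSB = 2321.984/3 = 773.9947; MSW = 939.644/39 = 24.0934
F = MSB/MSW = 32.1247
df = (3, 39)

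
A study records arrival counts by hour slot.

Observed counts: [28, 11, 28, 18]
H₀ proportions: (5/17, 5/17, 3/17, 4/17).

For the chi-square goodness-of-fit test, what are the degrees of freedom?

df = k − 1 = 4 − 1 = 3

degrees of freedom = 3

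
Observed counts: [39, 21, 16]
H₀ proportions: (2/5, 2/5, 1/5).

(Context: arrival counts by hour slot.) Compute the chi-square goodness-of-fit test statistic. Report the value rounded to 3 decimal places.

test statistic = 5.382

n = 76; E_i = n·p_i = [30.40, 30.40, 15.20]
χ² = (39−30.40)²/30.40 + (21−30.40)²/30.40 + (16−15.20)²/15.20 = 5.3816
df = 2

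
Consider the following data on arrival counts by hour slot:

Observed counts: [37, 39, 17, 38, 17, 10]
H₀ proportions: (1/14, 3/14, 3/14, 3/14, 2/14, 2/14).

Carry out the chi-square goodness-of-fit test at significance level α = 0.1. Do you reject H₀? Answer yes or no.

n = 158; E_i = n·p_i = [11.29, 33.86, 33.86, 33.86, 22.57, 22.57]
χ² = (37−11.29)²/11.29 + (39−33.86)²/33.86 + (17−33.86)²/33.86 + (38−33.86)²/33.86 + (17−22.57)²/22.57 + (10−22.57)²/22.57 = 76.6477
df = 5
p-value (upper-tail) = 0.00000
At α=0.1: p < α → reject H₀

reject H₀: yes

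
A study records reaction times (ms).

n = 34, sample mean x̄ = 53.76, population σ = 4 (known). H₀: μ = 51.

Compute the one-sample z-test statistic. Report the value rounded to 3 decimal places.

test statistic = 4.023

SE = σ/√n = 4/√34 = 0.6860
z = (x̄−μ₀)/SE = (53.76−51)/0.6860 = 4.0234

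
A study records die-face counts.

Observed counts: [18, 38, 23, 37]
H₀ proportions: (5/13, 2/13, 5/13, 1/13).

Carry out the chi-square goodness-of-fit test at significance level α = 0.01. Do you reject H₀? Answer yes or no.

reject H₀: yes

n = 116; E_i = n·p_i = [44.62, 17.85, 44.62, 8.92]
χ² = (18−44.62)²/44.62 + (38−17.85)²/17.85 + (23−44.62)²/44.62 + (37−8.92)²/8.92 = 137.4552
df = 3
p-value (upper-tail) = 0.00000
At α=0.01: p < α → reject H₀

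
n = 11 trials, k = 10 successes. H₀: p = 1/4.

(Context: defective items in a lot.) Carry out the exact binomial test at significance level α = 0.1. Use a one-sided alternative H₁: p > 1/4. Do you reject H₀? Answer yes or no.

Exact binomial: n=11, k=10, p₀=1/4=0.2500
P(X≥10) from Σ C(n,i)·p₀^i·(1−p₀)^(n−i)
p-value (one-sided, H₁ greater) = 0.00001
At α=0.1: p < α → reject H₀

reject H₀: yes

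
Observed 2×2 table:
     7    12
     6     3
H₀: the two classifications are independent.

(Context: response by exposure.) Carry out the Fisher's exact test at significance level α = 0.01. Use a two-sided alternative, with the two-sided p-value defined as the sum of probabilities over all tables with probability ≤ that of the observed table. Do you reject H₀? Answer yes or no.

reject H₀: no

Margins: r₁=19, r₂=9, c₁=13, c₂=15, n=28
p_obs = C(19,7)·C(9,6)/C(28,13); sum pmf over tables with pmf ≤ p_obs
p-value (two-sided) = 0.22754
At α=0.01: p ≥ α → fail to reject H₀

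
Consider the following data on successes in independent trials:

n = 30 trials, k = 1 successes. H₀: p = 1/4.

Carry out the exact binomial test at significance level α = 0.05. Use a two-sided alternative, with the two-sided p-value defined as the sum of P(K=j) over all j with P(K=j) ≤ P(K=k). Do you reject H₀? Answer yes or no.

Exact binomial: n=30, k=1, p₀=1/4=0.2500
P(X=j) = C(n,j)·p₀^j·(1−p₀)^(n−j); p = Σ P(X=j) over j with P(X=j) ≤ P(X=1)
p-value (two-sided) = 0.00278
At α=0.05: p < α → reject H₀

reject H₀: yes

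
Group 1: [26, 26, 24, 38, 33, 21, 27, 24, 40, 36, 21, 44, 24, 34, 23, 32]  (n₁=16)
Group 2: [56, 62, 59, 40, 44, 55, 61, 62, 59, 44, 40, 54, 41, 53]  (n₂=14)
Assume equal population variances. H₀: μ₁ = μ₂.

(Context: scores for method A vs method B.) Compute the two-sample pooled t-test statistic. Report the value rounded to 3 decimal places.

x̄₁=29.562, s₁=7.220, n₁=16
x̄₂=52.143, s₂=8.529, n₂=14
s_p² = [15·7.220² + 13·8.529²]/28 = 61.7018
SE = √(s_p²·(1/16+1/14)) = 2.8747
t = (29.562−52.143)/2.8747 = -7.8550
df = 28

test statistic = -7.855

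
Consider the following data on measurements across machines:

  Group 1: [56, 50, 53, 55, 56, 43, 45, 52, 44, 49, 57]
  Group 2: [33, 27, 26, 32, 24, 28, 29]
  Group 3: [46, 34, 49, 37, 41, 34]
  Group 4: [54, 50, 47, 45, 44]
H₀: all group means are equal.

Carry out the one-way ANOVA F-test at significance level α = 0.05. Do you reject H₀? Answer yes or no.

Group means [50.91, 28.43, 40.17, 48.00], grand mean 42.759
SSB = Σnᵢ(x̄ᵢ−x̄)² = 2345.854; SSW = ΣΣ(x−x̄ᵢ)² = 587.457
MSB = 2345.854/3 = 781.9512; MSW = 587.457/25 = 23.4983
F = MSB/MSW = 33.2770
df = (3, 25)
p-value (upper-tail) = 0.00000
At α=0.05: p < α → reject H₀

reject H₀: yes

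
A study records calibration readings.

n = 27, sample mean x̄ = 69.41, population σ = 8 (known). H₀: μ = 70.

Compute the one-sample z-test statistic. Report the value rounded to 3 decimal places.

test statistic = -0.383

SE = σ/√n = 8/√27 = 1.5396
z = (x̄−μ₀)/SE = (69.41−70)/1.5396 = -0.3832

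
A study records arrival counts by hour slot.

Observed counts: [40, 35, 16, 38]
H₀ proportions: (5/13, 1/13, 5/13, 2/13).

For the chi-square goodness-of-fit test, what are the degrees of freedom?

df = k − 1 = 4 − 1 = 3

degrees of freedom = 3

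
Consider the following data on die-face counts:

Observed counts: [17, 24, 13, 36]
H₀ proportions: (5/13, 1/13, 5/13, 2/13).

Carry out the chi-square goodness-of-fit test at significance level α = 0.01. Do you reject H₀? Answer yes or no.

reject H₀: yes

n = 90; E_i = n·p_i = [34.62, 6.92, 34.62, 13.85]
χ² = (17−34.62)²/34.62 + (24−6.92)²/6.92 + (13−34.62)²/34.62 + (36−13.85)²/13.85 = 100.0311
df = 3
p-value (upper-tail) = 0.00000
At α=0.01: p < α → reject H₀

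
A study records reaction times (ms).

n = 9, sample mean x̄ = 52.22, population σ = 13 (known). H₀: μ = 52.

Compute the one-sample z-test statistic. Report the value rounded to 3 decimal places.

test statistic = 0.051

SE = σ/√n = 13/√9 = 4.3333
z = (x̄−μ₀)/SE = (52.22−52)/4.3333 = 0.0508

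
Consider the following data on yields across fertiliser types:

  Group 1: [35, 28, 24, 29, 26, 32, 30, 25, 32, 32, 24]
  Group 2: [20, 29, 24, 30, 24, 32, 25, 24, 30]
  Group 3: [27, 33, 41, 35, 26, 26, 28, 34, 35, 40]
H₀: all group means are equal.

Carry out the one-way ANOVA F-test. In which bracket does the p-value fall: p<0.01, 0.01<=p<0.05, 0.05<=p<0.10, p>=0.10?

p-value bracket: 0.01<=p<0.05

Group means [28.82, 26.44, 32.50], grand mean 29.333
SSB = Σnᵢ(x̄ᵢ−x̄)² = 178.308; SSW = ΣΣ(x−x̄ᵢ)² = 542.359
MSB = 178.308/2 = 89.1540; MSW = 542.359/27 = 20.0874
F = MSB/MSW = 4.4383
df = (2, 27)
p-value (upper-tail) = 0.02155
→ bracket: 0.01<=p<0.05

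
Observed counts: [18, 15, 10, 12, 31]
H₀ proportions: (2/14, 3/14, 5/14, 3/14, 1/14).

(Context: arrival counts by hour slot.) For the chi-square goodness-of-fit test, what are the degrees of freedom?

degrees of freedom = 4

df = k − 1 = 5 − 1 = 4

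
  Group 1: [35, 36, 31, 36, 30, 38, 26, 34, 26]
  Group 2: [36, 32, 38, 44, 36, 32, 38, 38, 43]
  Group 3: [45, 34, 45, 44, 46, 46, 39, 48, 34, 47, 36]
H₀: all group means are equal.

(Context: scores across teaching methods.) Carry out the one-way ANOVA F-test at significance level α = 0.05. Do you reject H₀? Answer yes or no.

Group means [32.44, 37.44, 42.18], grand mean 37.690
SSB = Σnᵢ(x̄ᵢ−x̄)² = 470.126; SSW = ΣΣ(x−x̄ᵢ)² = 582.081
MSB = 470.126/2 = 235.0630; MSW = 582.081/26 = 22.3877
F = MSB/MSW = 10.4996
df = (2, 26)
p-value (upper-tail) = 0.00045
At α=0.05: p < α → reject H₀

reject H₀: yes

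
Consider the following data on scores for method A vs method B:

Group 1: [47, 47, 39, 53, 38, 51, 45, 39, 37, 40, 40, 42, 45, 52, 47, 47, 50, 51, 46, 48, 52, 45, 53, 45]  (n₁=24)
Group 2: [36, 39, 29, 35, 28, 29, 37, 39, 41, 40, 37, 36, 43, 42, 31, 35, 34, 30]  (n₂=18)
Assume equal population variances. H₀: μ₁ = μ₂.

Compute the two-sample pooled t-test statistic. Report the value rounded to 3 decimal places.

x̄₁=45.792, s₁=5.013, n₁=24
x̄₂=35.611, s₂=4.680, n₂=18
s_p² = [23·5.013² + 17·4.680²]/40 = 23.7559
SE = √(s_p²·(1/24+1/18)) = 1.5197
t = (45.792−35.611)/1.5197 = 6.6989
df = 40

test statistic = 6.699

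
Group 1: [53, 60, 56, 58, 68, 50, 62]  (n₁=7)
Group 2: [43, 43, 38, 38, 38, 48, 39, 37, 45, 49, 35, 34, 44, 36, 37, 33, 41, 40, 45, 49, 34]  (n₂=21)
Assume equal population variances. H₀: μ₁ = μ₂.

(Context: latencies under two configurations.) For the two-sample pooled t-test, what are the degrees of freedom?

df = n₁ + n₂ − 2 = 7 + 21 − 2 = 26

degrees of freedom = 26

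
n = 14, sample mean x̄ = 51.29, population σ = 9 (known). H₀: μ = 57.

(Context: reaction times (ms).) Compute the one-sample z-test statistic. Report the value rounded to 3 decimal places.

SE = σ/√n = 9/√14 = 2.4054
z = (x̄−μ₀)/SE = (51.29−57)/2.4054 = -2.3739

test statistic = -2.374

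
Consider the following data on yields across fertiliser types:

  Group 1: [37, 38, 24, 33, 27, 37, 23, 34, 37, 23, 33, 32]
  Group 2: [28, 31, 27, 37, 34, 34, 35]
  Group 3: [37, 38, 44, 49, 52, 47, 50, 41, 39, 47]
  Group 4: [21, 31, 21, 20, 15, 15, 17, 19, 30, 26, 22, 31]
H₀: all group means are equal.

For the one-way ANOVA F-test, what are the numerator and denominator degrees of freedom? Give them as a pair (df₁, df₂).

degrees of freedom = [3, 37]

k = 4 groups, N = 41 total
df = (k−1, N−k) = (4−1, 41−4) = (3, 37)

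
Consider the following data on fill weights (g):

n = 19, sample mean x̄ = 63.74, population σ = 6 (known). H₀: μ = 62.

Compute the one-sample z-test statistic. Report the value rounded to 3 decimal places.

SE = σ/√n = 6/√19 = 1.3765
z = (x̄−μ₀)/SE = (63.74−62)/1.3765 = 1.2641

test statistic = 1.264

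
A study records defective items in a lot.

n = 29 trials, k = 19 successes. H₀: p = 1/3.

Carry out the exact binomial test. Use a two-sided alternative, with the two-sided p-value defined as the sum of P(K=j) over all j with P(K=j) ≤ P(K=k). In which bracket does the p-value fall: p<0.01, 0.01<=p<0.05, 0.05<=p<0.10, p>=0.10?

p-value bracket: p<0.01

Exact binomial: n=29, k=19, p₀=1/3=0.3333
P(X=j) = C(n,j)·p₀^j·(1−p₀)^(n−j); p = Σ P(X=j) over j with P(X=j) ≤ P(X=19)
p-value (two-sided) = 0.00051
→ bracket: p<0.01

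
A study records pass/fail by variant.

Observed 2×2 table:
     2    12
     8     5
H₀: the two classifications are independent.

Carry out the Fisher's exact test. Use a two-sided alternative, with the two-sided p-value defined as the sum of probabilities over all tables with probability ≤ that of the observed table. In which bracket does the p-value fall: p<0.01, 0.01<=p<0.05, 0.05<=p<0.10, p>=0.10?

Margins: r₁=14, r₂=13, c₁=10, c₂=17, n=27
p_obs = C(14,2)·C(13,8)/C(27,10); sum pmf over tables with pmf ≤ p_obs
p-value (two-sided) = 0.01831
→ bracket: 0.01<=p<0.05

p-value bracket: 0.01<=p<0.05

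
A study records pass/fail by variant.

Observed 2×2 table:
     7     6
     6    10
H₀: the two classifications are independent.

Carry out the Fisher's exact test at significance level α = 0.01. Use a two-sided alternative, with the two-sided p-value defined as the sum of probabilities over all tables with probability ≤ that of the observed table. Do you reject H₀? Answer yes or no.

reject H₀: no

Margins: r₁=13, r₂=16, c₁=13, c₂=16, n=29
p_obs = C(13,7)·C(16,6)/C(29,13); sum pmf over tables with pmf ≤ p_obs
p-value (two-sided) = 0.46666
At α=0.01: p ≥ α → fail to reject H₀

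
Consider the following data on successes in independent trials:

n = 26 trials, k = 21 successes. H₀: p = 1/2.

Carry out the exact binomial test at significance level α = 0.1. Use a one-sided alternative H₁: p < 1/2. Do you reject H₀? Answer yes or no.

reject H₀: no

Exact binomial: n=26, k=21, p₀=1/2=0.5000
P(X≤21) from Σ C(n,i)·p₀^i·(1−p₀)^(n−i)
p-value (one-sided, H₁ less) = 0.99973
At α=0.1: p ≥ α → fail to reject H₀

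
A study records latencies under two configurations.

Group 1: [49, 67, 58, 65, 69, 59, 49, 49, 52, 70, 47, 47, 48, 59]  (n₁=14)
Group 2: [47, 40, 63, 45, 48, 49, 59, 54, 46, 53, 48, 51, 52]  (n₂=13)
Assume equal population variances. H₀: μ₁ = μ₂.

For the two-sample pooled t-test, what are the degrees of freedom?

df = n₁ + n₂ − 2 = 14 + 13 − 2 = 25

degrees of freedom = 25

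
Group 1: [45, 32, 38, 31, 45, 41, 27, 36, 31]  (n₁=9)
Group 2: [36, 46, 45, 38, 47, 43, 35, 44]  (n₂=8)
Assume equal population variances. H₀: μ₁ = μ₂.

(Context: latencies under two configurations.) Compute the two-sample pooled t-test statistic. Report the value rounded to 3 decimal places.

x̄₁=36.222, s₁=6.496, n₁=9
x̄₂=41.750, s₂=4.713, n₂=8
s_p² = [8·6.496² + 7·4.713²]/15 = 32.8704
SE = √(s_p²·(1/9+1/8)) = 2.7859
t = (36.222−41.750)/2.7859 = -1.9842
df = 15

test statistic = -1.984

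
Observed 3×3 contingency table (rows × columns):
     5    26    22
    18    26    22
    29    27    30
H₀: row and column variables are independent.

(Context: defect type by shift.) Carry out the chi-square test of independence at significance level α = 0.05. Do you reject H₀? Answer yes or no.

Row totals [53, 66, 86], col totals [52, 79, 74], n=205
χ² = (5−13.44)²/13.44 + (26−20.42)²/20.42 + (22−19.13)²/19.13 + (18−16.74)²/16.74 + (26−25.43)²/25.43 + (22−23.82)²/23.82 + (29−21.81)²/21.81 + (27−33.14)²/33.14 + (30−31.04)²/31.04 = 11.0424
df = 4
p-value (upper-tail) = 0.02609
At α=0.05: p < α → reject H₀

reject H₀: yes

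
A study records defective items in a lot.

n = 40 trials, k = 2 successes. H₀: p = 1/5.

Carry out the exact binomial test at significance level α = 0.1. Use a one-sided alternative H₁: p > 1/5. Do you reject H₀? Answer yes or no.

Exact binomial: n=40, k=2, p₀=1/5=0.2000
P(X≥2) from Σ C(n,i)·p₀^i·(1−p₀)^(n−i)
p-value (one-sided, H₁ greater) = 0.99854
At α=0.1: p ≥ α → fail to reject H₀

reject H₀: no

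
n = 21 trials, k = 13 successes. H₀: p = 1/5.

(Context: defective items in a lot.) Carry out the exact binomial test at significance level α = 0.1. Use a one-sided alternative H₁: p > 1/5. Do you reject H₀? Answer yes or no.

Exact binomial: n=21, k=13, p₀=1/5=0.2000
P(X≥13) from Σ C(n,i)·p₀^i·(1−p₀)^(n−i)
p-value (one-sided, H₁ greater) = 0.00003
At α=0.1: p < α → reject H₀

reject H₀: yes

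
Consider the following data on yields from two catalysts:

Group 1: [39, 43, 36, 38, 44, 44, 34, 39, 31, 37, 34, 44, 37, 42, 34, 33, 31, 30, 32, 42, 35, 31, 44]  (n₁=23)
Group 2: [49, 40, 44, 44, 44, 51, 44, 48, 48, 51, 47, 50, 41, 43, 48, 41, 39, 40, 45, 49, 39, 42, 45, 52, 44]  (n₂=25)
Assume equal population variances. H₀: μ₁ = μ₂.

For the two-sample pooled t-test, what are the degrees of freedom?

df = n₁ + n₂ − 2 = 23 + 25 − 2 = 46

degrees of freedom = 46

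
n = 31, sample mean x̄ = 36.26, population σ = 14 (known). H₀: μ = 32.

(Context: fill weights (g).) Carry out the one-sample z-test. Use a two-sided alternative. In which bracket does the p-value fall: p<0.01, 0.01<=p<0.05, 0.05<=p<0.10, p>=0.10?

p-value bracket: 0.05<=p<0.10

SE = σ/√n = 14/√31 = 2.5145
z = (x̄−μ₀)/SE = (36.26−32)/2.5145 = 1.6942
p-value (two-sided) = 0.09023
→ bracket: 0.05<=p<0.10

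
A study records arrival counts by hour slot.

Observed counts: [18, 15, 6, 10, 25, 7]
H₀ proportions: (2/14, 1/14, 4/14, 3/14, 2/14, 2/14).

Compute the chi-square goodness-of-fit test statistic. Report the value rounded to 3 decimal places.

n = 81; E_i = n·p_i = [11.57, 5.79, 23.14, 17.36, 11.57, 11.57]
χ² = (18−11.57)²/11.57 + (15−5.79)²/5.79 + (6−23.14)²/23.14 + (10−17.36)²/17.36 + (25−11.57)²/11.57 + (7−11.57)²/11.57 = 51.4527
df = 5

test statistic = 51.453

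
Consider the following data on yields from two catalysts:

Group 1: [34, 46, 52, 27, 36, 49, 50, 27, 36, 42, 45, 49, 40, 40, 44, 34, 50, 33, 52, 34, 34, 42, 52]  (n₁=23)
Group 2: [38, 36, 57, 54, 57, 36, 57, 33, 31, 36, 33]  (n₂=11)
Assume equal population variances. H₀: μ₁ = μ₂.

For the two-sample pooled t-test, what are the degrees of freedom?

degrees of freedom = 32

df = n₁ + n₂ − 2 = 23 + 11 − 2 = 32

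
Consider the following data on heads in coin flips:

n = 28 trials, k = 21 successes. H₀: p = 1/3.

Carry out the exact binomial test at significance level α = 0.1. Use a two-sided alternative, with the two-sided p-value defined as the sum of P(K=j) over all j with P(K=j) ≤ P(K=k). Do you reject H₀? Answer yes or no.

reject H₀: yes

Exact binomial: n=28, k=21, p₀=1/3=0.3333
P(X=j) = C(n,j)·p₀^j·(1−p₀)^(n−j); p = Σ P(X=j) over j with P(X=j) ≤ P(X=21)
p-value (two-sided) = 0.00001
At α=0.1: p < α → reject H₀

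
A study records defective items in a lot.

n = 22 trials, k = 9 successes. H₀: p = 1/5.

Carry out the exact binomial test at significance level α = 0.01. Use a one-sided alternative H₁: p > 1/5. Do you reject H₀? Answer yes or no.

Exact binomial: n=22, k=9, p₀=1/5=0.2000
P(X≥9) from Σ C(n,i)·p₀^i·(1−p₀)^(n−i)
p-value (one-sided, H₁ greater) = 0.02014
At α=0.01: p ≥ α → fail to reject H₀

reject H₀: no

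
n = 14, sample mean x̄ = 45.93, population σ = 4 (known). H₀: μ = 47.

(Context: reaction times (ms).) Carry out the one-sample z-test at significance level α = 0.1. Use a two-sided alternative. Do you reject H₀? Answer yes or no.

SE = σ/√n = 4/√14 = 1.0690
z = (x̄−μ₀)/SE = (45.93−47)/1.0690 = -1.0009
p-value (two-sided) = 0.31688
At α=0.1: p ≥ α → fail to reject H₀

reject H₀: no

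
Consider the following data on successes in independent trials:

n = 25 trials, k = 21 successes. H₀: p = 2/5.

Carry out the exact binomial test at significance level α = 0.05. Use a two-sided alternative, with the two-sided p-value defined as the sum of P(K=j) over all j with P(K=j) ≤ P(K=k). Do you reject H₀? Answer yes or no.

reject H₀: yes

Exact binomial: n=25, k=21, p₀=2/5=0.4000
P(X=j) = C(n,j)·p₀^j·(1−p₀)^(n−j); p = Σ P(X=j) over j with P(X=j) ≤ P(X=21)
p-value (two-sided) = 0.00001
At α=0.05: p < α → reject H₀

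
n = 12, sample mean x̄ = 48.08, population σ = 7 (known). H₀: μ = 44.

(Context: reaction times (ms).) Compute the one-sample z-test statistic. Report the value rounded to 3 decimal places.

test statistic = 2.019

SE = σ/√n = 7/√12 = 2.0207
z = (x̄−μ₀)/SE = (48.08−44)/2.0207 = 2.0191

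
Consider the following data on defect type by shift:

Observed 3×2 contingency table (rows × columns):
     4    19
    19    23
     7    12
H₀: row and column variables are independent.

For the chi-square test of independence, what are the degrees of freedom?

df = (r−1)(c−1) = (3−1)·(2−1) = 2

degrees of freedom = 2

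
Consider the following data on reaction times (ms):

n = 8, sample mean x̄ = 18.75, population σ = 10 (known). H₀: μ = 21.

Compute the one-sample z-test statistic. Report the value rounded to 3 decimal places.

SE = σ/√n = 10/√8 = 3.5355
z = (x̄−μ₀)/SE = (18.75−21)/3.5355 = -0.6364

test statistic = -0.636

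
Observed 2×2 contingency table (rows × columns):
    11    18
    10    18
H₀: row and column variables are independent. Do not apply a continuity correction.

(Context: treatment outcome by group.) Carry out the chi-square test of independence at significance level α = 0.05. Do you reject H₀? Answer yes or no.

reject H₀: no

Row totals [29, 28], col totals [21, 36], n=57
χ² = (11−10.68)²/10.68 + (18−18.32)²/18.32 + (10−10.32)²/10.32 + (18−17.68)²/17.68 = 0.0301
df = 1
p-value (upper-tail) = 0.86230
At α=0.05: p ≥ α → fail to reject H₀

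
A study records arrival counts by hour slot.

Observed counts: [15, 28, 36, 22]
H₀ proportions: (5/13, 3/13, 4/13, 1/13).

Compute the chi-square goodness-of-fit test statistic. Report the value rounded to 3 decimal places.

n = 101; E_i = n·p_i = [38.85, 23.31, 31.08, 7.77]
χ² = (15−38.85)²/38.85 + (28−23.31)²/23.31 + (36−31.08)²/31.08 + (22−7.77)²/7.77 = 42.4290
df = 3

test statistic = 42.429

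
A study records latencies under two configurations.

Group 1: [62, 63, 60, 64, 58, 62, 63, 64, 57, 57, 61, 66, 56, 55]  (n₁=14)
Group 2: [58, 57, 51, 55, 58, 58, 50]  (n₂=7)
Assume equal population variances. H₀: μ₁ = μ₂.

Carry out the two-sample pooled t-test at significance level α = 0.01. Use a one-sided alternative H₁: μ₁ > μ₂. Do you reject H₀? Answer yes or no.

reject H₀: yes

x̄₁=60.571, s₁=3.435, n₁=14
x̄₂=55.286, s₂=3.450, n₂=7
s_p² = [13·3.435² + 6·3.450²]/19 = 11.8346
SE = √(s_p²·(1/14+1/7)) = 1.5925
t = (60.571−55.286)/1.5925 = 3.3192
df = 19
p-value (one-sided, H₁ greater) = 0.00180
At α=0.01: p < α → reject H₀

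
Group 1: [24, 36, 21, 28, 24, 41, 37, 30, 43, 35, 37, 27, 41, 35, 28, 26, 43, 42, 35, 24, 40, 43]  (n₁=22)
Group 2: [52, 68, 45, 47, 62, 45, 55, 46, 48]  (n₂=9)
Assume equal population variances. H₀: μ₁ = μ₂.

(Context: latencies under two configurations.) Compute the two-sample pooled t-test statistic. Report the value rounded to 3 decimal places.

x̄₁=33.636, s₁=7.346, n₁=22
x̄₂=52.000, s₂=8.216, n₂=9
s_p² = [21·7.346² + 8·8.216²]/29 = 57.6928
SE = √(s_p²·(1/22+1/9)) = 3.0054
t = (33.636−52.000)/3.0054 = -6.1101
df = 29

test statistic = -6.110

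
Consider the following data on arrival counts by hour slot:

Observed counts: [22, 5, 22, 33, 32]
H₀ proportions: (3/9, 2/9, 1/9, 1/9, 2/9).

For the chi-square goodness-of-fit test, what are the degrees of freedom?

df = k − 1 = 5 − 1 = 4

degrees of freedom = 4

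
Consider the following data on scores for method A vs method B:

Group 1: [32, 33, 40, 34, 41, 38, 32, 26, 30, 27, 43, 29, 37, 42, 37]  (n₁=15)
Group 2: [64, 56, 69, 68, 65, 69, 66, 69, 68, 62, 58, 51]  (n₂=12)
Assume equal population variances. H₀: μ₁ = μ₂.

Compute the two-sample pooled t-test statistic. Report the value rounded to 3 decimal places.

test statistic = -13.218

x̄₁=34.733, s₁=5.470, n₁=15
x̄₂=63.750, s₂=5.910, n₂=12
s_p² = [14·5.470² + 11·5.910²]/25 = 32.1273
SE = √(s_p²·(1/15+1/12)) = 2.1952
t = (34.733−63.750)/2.1952 = -13.2180
df = 25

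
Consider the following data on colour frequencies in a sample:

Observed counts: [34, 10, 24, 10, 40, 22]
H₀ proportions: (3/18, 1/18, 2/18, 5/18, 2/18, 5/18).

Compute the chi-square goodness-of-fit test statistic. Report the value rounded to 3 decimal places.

n = 140; E_i = n·p_i = [23.33, 7.78, 15.56, 38.89, 15.56, 38.89]
χ² = (34−23.33)²/23.33 + (10−7.78)²/7.78 + (24−15.56)²/15.56 + (10−38.89)²/38.89 + (40−15.56)²/15.56 + (22−38.89)²/38.89 = 77.3029
df = 5

test statistic = 77.303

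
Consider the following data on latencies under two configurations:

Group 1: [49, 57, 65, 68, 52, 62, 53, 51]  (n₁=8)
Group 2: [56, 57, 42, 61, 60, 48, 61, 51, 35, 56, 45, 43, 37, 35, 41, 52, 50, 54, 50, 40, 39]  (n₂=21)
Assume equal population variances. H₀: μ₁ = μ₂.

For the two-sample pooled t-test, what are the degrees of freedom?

degrees of freedom = 27

df = n₁ + n₂ − 2 = 8 + 21 − 2 = 27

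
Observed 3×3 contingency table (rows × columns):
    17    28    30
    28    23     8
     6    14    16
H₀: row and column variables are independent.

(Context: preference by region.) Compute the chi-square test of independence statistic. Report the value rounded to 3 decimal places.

Row totals [75, 59, 36], col totals [51, 65, 54], n=170
χ² = (17−22.50)²/22.50 + (28−28.68)²/28.68 + (30−23.82)²/23.82 + (28−17.70)²/17.70 + (23−22.56)²/22.56 + (8−18.74)²/18.74 + (6−10.80)²/10.80 + (14−13.76)²/13.76 + (16−11.44)²/11.44 = 19.0797
df = 4

test statistic = 19.080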